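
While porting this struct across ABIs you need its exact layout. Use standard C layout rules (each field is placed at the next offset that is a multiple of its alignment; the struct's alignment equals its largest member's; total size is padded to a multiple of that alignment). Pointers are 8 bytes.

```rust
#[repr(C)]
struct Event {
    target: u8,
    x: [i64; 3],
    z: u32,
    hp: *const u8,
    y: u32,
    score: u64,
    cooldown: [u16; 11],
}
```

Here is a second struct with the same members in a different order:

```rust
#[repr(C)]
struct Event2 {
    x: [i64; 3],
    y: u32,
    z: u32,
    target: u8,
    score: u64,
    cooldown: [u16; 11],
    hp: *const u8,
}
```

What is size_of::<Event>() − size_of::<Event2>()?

target at 0 (size 1, align 1) → ends 1
pad 7 to align 8 for x
x at 8 (size 24, align 8) → ends 32
z at 32 (size 4, align 4) → ends 36
pad 4 to align 8 for hp
hp at 40 (size 8, align 8) → ends 48
y at 48 (size 4, align 4) → ends 52
pad 4 to align 8 for score
score at 56 (size 8, align 8) → ends 64
cooldown at 64 (size 22, align 2) → ends 86
tail pad 2 to reach multiple of 8
total 88 bytes, alignment 8
— Event2 —
x at 0 (size 24, align 8) → ends 24
y at 24 (size 4, align 4) → ends 28
z at 28 (size 4, align 4) → ends 32
target at 32 (size 1, align 1) → ends 33
pad 7 to align 8 for score
score at 40 (size 8, align 8) → ends 48
cooldown at 48 (size 22, align 2) → ends 70
pad 2 to align 8 for hp
hp at 72 (size 8, align 8) → ends 80
total 80 bytes, alignment 8
88 − 80 = 8

8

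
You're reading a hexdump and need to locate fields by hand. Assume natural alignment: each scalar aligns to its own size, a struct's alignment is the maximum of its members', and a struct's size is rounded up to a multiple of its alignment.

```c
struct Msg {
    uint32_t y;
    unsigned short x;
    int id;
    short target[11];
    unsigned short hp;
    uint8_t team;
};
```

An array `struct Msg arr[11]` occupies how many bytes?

440

0..4  y  (4B, 4-aligned)
4..6  x  (2B, 2-aligned)
6..8  -- padding (2B)
8..12  id  (4B, 4-aligned)
12..34  target  (22B, 2-aligned)
34..36  hp  (2B, 2-aligned)
36..37  team  (1B, 1-aligned)
37..40  -- tail padding (3B)
sizeof = 40, alignof = 4
array of 11: 11 × 40 = 440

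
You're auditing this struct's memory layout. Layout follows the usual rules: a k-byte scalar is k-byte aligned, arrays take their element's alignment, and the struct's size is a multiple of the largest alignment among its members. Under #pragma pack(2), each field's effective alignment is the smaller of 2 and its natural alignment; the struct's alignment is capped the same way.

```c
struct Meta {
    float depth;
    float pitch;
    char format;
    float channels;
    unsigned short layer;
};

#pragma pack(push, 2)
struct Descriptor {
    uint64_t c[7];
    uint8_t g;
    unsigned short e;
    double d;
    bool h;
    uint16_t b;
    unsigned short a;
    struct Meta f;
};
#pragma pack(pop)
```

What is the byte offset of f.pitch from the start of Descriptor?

78

Meta: depth at 0 (size 4, align 4) → ends 4; pitch at 4 (size 4, align 4) → ends 8; format at 8 (size 1, align 1) → ends 9; pad 3 to align 4 for channels; channels at 12 (size 4, align 4) → ends 16; layer at 16 (size 2, align 2) → ends 18; tail pad 2 to reach multiple of 4; total 20 bytes, alignment 4
c at 0 (size 56, align 2) → ends 56
g at 56 (size 1, align 1) → ends 57
pad 1 to align 2 for e
e at 58 (size 2, align 2) → ends 60
d at 60 (size 8, align 2) → ends 68
h at 68 (size 1, align 1) → ends 69
pad 1 to align 2 for b
b at 70 (size 2, align 2) → ends 72
a at 72 (size 2, align 2) → ends 74
f at 74 (size 20, align 2) → ends 94
within Meta: pitch at 4
74 + 4 = 78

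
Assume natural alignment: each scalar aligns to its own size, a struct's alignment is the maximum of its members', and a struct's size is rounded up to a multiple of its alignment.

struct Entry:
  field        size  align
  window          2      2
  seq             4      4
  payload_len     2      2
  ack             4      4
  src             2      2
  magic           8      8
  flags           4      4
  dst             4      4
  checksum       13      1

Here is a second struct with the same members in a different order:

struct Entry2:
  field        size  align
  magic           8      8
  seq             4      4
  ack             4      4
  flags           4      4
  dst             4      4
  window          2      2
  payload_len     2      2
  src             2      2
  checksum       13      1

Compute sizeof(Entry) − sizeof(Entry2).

window at 0 (size 2, align 2) → ends 2
pad 2 to align 4 for seq
seq at 4 (size 4, align 4) → ends 8
payload_len at 8 (size 2, align 2) → ends 10
pad 2 to align 4 for ack
ack at 12 (size 4, align 4) → ends 16
src at 16 (size 2, align 2) → ends 18
pad 6 to align 8 for magic
magic at 24 (size 8, align 8) → ends 32
flags at 32 (size 4, align 4) → ends 36
dst at 36 (size 4, align 4) → ends 40
checksum at 40 (size 13, align 1) → ends 53
tail pad 3 to reach multiple of 8
total 56 bytes, alignment 8
— Entry2 —
magic at 0 (size 8, align 8) → ends 8
seq at 8 (size 4, align 4) → ends 12
ack at 12 (size 4, align 4) → ends 16
flags at 16 (size 4, align 4) → ends 20
dst at 20 (size 4, align 4) → ends 24
window at 24 (size 2, align 2) → ends 26
payload_len at 26 (size 2, align 2) → ends 28
src at 28 (size 2, align 2) → ends 30
checksum at 30 (size 13, align 1) → ends 43
tail pad 5 to reach multiple of 8
total 48 bytes, alignment 8
56 − 48 = 8

8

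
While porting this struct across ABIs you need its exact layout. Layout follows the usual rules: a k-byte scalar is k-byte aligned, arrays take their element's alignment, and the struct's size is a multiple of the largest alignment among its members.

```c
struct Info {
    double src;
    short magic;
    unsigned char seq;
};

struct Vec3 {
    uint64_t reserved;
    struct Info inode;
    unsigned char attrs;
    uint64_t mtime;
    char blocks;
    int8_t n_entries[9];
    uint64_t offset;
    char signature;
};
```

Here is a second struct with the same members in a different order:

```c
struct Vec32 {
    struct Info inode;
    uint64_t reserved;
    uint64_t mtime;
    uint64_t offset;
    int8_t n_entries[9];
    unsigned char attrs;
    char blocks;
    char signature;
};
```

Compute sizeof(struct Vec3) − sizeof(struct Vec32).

16

Info: src at 0 (size 8, align 8) → ends 8; magic at 8 (size 2, align 2) → ends 10; seq at 10 (size 1, align 1) → ends 11; tail pad 5 to reach multiple of 8; total 16 bytes, alignment 8
reserved at 0 (size 8, align 8) → ends 8
inode at 8 (size 16, align 8) → ends 24
attrs at 24 (size 1, align 1) → ends 25
pad 7 to align 8 for mtime
mtime at 32 (size 8, align 8) → ends 40
blocks at 40 (size 1, align 1) → ends 41
n_entries at 41 (size 9, align 1) → ends 50
pad 6 to align 8 for offset
offset at 56 (size 8, align 8) → ends 64
signature at 64 (size 1, align 1) → ends 65
tail pad 7 to reach multiple of 8
total 72 bytes, alignment 8
— Vec32 —
inode at 0 (size 16, align 8) → ends 16
reserved at 16 (size 8, align 8) → ends 24
mtime at 24 (size 8, align 8) → ends 32
offset at 32 (size 8, align 8) → ends 40
n_entries at 40 (size 9, align 1) → ends 49
attrs at 49 (size 1, align 1) → ends 50
blocks at 50 (size 1, align 1) → ends 51
signature at 51 (size 1, align 1) → ends 52
tail pad 4 to reach multiple of 8
total 56 bytes, alignment 8
72 − 56 = 16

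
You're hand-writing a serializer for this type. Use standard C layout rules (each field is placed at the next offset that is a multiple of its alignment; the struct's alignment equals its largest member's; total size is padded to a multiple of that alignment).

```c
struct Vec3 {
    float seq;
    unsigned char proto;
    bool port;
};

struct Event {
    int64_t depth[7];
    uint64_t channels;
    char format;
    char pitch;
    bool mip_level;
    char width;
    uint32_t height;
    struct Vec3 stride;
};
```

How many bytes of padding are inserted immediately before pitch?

Vec3: @0: seq [4B, align 4] → 4; @4: proto [1B, align 1] → 5; @5: port [1B, align 1] → 6; +2 tail pad (align 4); size 8, align 4
@0: depth [56B, align 8] → 56
@56: channels [8B, align 8] → 64
@64: format [1B, align 1] → 65
@65: pitch [1B, align 1] → 66

0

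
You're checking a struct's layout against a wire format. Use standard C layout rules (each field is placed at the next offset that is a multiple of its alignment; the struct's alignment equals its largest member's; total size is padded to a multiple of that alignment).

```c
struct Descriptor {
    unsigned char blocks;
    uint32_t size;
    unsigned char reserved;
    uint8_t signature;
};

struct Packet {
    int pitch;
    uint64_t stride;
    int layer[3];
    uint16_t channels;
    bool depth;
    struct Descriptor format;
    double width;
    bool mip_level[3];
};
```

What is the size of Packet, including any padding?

Descriptor: @0: blocks [1B, align 1] → 1; +3 pad (align 4); @4: size [4B, align 4] → 8; @8: reserved [1B, align 1] → 9; @9: signature [1B, align 1] → 10; +2 tail pad (align 4); size 12, align 4
@0: pitch [4B, align 4] → 4
+4 pad (align 8)
@8: stride [8B, align 8] → 16
@16: layer [12B, align 4] → 28
@28: channels [2B, align 2] → 30
@30: depth [1B, align 1] → 31
+1 pad (align 4)
@32: format [12B, align 4] → 44
+4 pad (align 8)
@48: width [8B, align 8] → 56
@56: mip_level [3B, align 1] → 59
+5 tail pad (align 8)
size 64, align 8

64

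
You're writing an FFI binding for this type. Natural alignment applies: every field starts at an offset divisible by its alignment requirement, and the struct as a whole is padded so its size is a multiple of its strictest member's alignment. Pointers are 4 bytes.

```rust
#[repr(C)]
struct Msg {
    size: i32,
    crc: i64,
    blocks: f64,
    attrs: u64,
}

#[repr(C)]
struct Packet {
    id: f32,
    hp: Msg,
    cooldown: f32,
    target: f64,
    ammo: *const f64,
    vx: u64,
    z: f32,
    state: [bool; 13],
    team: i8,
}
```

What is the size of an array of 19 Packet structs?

Msg: @0: size [4B, align 4] → 4; +4 pad (align 8); @8: crc [8B, align 8] → 16; @16: blocks [8B, align 8] → 24; @24: attrs [8B, align 8] → 32; size 32, align 8
@0: id [4B, align 4] → 4
+4 pad (align 8)
@8: hp [32B, align 8] → 40
@40: cooldown [4B, align 4] → 44
+4 pad (align 8)
@48: target [8B, align 8] → 56
@56: ammo [4B, align 4] → 60
+4 pad (align 8)
@64: vx [8B, align 8] → 72
@72: z [4B, align 4] → 76
@76: state [13B, align 1] → 89
@89: team [1B, align 1] → 90
+6 tail pad (align 8)
size 96, align 8
array of 19: 19 × 96 = 1824

1824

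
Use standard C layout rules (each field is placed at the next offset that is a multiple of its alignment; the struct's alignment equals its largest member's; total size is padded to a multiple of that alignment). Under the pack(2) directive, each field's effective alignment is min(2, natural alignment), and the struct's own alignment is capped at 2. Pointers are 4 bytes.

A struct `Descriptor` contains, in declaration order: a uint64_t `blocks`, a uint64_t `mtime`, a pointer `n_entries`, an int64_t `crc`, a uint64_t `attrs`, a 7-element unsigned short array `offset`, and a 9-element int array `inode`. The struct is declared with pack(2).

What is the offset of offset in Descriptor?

36

@0: blocks [8B, align 2] → 8
@8: mtime [8B, align 2] → 16
@16: n_entries [4B, align 2] → 20
@20: crc [8B, align 2] → 28
@28: attrs [8B, align 2] → 36
@36: offset [14B, align 2] → 50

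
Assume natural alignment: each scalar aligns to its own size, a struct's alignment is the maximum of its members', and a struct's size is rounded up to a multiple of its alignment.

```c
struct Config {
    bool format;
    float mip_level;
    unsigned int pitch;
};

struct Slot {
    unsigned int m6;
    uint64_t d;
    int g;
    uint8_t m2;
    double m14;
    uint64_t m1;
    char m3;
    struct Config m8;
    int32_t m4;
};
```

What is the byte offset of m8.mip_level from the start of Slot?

48

Config: @0: format [1B, align 1] → 1; +3 pad (align 4); @4: mip_level [4B, align 4] → 8; @8: pitch [4B, align 4] → 12; size 12, align 4
@0: m6 [4B, align 4] → 4
+4 pad (align 8)
@8: d [8B, align 8] → 16
@16: g [4B, align 4] → 20
@20: m2 [1B, align 1] → 21
+3 pad (align 8)
@24: m14 [8B, align 8] → 32
@32: m1 [8B, align 8] → 40
@40: m3 [1B, align 1] → 41
+3 pad (align 4)
@44: m8 [12B, align 4] → 56
within Config: mip_level at 4
44 + 4 = 48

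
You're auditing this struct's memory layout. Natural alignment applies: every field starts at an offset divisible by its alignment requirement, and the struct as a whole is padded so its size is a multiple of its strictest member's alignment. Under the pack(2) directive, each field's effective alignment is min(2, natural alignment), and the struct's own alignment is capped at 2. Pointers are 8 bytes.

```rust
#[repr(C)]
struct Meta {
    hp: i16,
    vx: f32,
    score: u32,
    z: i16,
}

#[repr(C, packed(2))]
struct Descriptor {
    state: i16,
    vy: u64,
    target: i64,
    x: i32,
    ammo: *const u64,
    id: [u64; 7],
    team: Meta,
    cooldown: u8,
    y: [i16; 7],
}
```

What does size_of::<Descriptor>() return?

Meta: hp at 0 (size 2, align 2) → ends 2; pad 2 to align 4 for vx; vx at 4 (size 4, align 4) → ends 8; score at 8 (size 4, align 4) → ends 12; z at 12 (size 2, align 2) → ends 14; tail pad 2 to reach multiple of 4; total 16 bytes, alignment 4
state at 0 (size 2, align 2) → ends 2
vy at 2 (size 8, align 2) → ends 10
target at 10 (size 8, align 2) → ends 18
x at 18 (size 4, align 2) → ends 22
ammo at 22 (size 8, align 2) → ends 30
id at 30 (size 56, align 2) → ends 86
team at 86 (size 16, align 2) → ends 102
cooldown at 102 (size 1, align 1) → ends 103
pad 1 to align 2 for y
y at 104 (size 14, align 2) → ends 118
total 118 bytes, alignment 2

118 bytes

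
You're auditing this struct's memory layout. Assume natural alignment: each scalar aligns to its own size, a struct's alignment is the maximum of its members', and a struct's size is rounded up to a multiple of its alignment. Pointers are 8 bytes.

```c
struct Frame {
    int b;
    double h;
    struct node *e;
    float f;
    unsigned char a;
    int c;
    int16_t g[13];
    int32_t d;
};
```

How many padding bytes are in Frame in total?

13

0..4  b  (4B, 4-aligned)
4..8  -- padding (4B)
8..16  h  (8B, 8-aligned)
16..24  e  (8B, 8-aligned)
24..28  f  (4B, 4-aligned)
28..29  a  (1B, 1-aligned)
29..32  -- padding (3B)
32..36  c  (4B, 4-aligned)
36..62  g  (26B, 2-aligned)
62..64  -- padding (2B)
64..68  d  (4B, 4-aligned)
68..72  -- tail padding (4B)
sizeof = 72, alignof = 8
data bytes 59, size 72 → padding 13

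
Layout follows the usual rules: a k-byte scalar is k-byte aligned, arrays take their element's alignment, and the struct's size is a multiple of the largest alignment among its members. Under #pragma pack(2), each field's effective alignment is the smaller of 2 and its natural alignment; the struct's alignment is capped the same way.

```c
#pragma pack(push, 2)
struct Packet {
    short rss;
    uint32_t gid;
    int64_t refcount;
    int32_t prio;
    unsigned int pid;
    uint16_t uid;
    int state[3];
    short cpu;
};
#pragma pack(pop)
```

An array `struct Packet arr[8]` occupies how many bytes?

rss at 0 (size 2, align 2) → ends 2
gid at 2 (size 4, align 2) → ends 6
refcount at 6 (size 8, align 2) → ends 14
prio at 14 (size 4, align 2) → ends 18
pid at 18 (size 4, align 2) → ends 22
uid at 22 (size 2, align 2) → ends 24
state at 24 (size 12, align 2) → ends 36
cpu at 36 (size 2, align 2) → ends 38
total 38 bytes, alignment 2
array of 8: 8 × 38 = 304

304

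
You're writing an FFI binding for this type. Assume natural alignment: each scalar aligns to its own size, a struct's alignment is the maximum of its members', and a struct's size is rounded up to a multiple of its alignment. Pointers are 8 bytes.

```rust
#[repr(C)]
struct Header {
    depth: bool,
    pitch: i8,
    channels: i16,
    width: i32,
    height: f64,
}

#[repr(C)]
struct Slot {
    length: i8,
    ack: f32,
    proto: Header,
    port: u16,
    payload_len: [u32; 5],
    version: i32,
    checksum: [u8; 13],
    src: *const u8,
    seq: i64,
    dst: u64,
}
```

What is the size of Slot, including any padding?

Header: @0: depth [1B, align 1] → 1; @1: pitch [1B, align 1] → 2; @2: channels [2B, align 2] → 4; @4: width [4B, align 4] → 8; @8: height [8B, align 8] → 16; size 16, align 8
@0: length [1B, align 1] → 1
+3 pad (align 4)
@4: ack [4B, align 4] → 8
@8: proto [16B, align 8] → 24
@24: port [2B, align 2] → 26
+2 pad (align 4)
@28: payload_len [20B, align 4] → 48
@48: version [4B, align 4] → 52
@52: checksum [13B, align 1] → 65
+7 pad (align 8)
@72: src [8B, align 8] → 80
@80: seq [8B, align 8] → 88
@88: dst [8B, align 8] → 96
size 96, align 8

96 bytes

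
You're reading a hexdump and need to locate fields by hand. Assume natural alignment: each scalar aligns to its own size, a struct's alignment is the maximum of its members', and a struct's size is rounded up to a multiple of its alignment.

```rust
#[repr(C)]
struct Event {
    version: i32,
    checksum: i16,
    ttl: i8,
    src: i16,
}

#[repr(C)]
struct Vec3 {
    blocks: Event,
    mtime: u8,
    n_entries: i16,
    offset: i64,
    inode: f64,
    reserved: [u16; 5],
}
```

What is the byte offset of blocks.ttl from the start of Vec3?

6

Event: @0: version [4B, align 4] → 4; @4: checksum [2B, align 2] → 6; @6: ttl [1B, align 1] → 7; +1 pad (align 2); @8: src [2B, align 2] → 10; +2 tail pad (align 4); size 12, align 4
@0: blocks [12B, align 4] → 12
within Event: ttl at 6
0 + 6 = 6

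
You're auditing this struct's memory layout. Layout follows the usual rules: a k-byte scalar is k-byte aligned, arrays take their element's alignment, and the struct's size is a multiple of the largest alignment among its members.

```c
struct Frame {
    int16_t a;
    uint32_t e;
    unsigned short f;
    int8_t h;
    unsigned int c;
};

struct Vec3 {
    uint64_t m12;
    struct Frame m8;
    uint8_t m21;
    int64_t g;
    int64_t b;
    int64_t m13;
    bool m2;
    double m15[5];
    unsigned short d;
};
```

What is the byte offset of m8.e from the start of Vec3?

Frame: 0..2  a  (2B, 2-aligned); 2..4  -- padding (2B); 4..8  e  (4B, 4-aligned); 8..10  f  (2B, 2-aligned); 10..11  h  (1B, 1-aligned); 11..12  -- padding (1B); 12..16  c  (4B, 4-aligned); sizeof = 16, alignof = 4
0..8  m12  (8B, 8-aligned)
8..24  m8  (16B, 4-aligned)
within Frame: e at 4
8 + 4 = 12

12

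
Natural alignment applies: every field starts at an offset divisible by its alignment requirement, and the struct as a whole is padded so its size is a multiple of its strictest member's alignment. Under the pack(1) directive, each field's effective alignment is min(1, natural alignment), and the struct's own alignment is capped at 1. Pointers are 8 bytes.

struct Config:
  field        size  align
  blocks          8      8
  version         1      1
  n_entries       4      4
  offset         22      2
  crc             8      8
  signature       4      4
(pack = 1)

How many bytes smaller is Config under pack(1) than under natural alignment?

natural layout:
  0..8  blocks  (8B, 8-aligned)
  8..9  version  (1B, 1-aligned)
  9..12  -- padding (3B)
  12..16  n_entries  (4B, 4-aligned)
  16..38  offset  (22B, 2-aligned)
  38..40  -- padding (2B)
  40..48  crc  (8B, 8-aligned)
  48..52  signature  (4B, 4-aligned)
  52..56  -- tail padding (4B)
  sizeof = 56, alignof = 8
packed(1) layout:
  0..8  blocks  (8B, 1-aligned)
  8..9  version  (1B, 1-aligned)
  9..13  n_entries  (4B, 1-aligned)
  13..35  offset  (22B, 1-aligned)
  35..43  crc  (8B, 1-aligned)
  43..47  signature  (4B, 1-aligned)
  sizeof = 47, alignof = 1
56 − 47 = 9

9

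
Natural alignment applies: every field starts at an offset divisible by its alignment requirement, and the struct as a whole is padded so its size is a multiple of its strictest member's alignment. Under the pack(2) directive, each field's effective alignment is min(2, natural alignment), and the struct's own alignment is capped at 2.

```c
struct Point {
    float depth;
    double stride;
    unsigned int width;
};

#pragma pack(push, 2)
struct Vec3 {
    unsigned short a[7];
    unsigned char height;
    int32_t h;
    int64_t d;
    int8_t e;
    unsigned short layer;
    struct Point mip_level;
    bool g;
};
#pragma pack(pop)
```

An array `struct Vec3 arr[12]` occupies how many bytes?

Point: depth at 0 (size 4, align 4) → ends 4; pad 4 to align 8 for stride; stride at 8 (size 8, align 8) → ends 16; width at 16 (size 4, align 4) → ends 20; tail pad 4 to reach multiple of 8; total 24 bytes, alignment 8
a at 0 (size 14, align 2) → ends 14
height at 14 (size 1, align 1) → ends 15
pad 1 to align 2 for h
h at 16 (size 4, align 2) → ends 20
d at 20 (size 8, align 2) → ends 28
e at 28 (size 1, align 1) → ends 29
pad 1 to align 2 for layer
layer at 30 (size 2, align 2) → ends 32
mip_level at 32 (size 24, align 2) → ends 56
g at 56 (size 1, align 1) → ends 57
tail pad 1 to reach multiple of 2
total 58 bytes, alignment 2
array of 12: 12 × 58 = 696

696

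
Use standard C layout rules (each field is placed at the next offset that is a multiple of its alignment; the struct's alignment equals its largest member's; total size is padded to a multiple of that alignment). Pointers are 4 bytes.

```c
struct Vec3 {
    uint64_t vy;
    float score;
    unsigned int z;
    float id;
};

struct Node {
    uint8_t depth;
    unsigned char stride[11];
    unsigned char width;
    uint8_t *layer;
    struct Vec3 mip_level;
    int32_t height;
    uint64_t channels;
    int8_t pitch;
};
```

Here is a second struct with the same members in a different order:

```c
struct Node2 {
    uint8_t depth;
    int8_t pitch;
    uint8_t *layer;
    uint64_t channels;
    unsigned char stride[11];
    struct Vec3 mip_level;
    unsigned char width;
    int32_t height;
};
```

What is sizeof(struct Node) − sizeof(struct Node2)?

Vec3: @0: vy [8B, align 8] → 8; @8: score [4B, align 4] → 12; @12: z [4B, align 4] → 16; @16: id [4B, align 4] → 20; +4 tail pad (align 8); size 24, align 8
@0: depth [1B, align 1] → 1
@1: stride [11B, align 1] → 12
@12: width [1B, align 1] → 13
+3 pad (align 4)
@16: layer [4B, align 4] → 20
+4 pad (align 8)
@24: mip_level [24B, align 8] → 48
@48: height [4B, align 4] → 52
+4 pad (align 8)
@56: channels [8B, align 8] → 64
@64: pitch [1B, align 1] → 65
+7 tail pad (align 8)
size 72, align 8
— Node2 —
@0: depth [1B, align 1] → 1
@1: pitch [1B, align 1] → 2
+2 pad (align 4)
@4: layer [4B, align 4] → 8
@8: channels [8B, align 8] → 16
@16: stride [11B, align 1] → 27
+5 pad (align 8)
@32: mip_level [24B, align 8] → 56
@56: width [1B, align 1] → 57
+3 pad (align 4)
@60: height [4B, align 4] → 64
size 64, align 8
72 − 64 = 8

8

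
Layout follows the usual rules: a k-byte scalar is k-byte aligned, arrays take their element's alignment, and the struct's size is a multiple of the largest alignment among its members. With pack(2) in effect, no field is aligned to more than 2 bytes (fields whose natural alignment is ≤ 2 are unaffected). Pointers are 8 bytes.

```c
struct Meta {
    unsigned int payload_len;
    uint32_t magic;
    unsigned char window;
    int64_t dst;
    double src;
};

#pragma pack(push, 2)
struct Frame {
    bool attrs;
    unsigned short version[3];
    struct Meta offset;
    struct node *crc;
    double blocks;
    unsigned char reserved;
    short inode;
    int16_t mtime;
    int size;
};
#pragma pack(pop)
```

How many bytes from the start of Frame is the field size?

62

Meta: @0: payload_len [4B, align 4] → 4; @4: magic [4B, align 4] → 8; @8: window [1B, align 1] → 9; +7 pad (align 8); @16: dst [8B, align 8] → 24; @24: src [8B, align 8] → 32; size 32, align 8
@0: attrs [1B, align 1] → 1
+1 pad (align 2)
@2: version [6B, align 2] → 8
@8: offset [32B, align 2] → 40
@40: crc [8B, align 2] → 48
@48: blocks [8B, align 2] → 56
@56: reserved [1B, align 1] → 57
+1 pad (align 2)
@58: inode [2B, align 2] → 60
@60: mtime [2B, align 2] → 62
@62: size [4B, align 2] → 66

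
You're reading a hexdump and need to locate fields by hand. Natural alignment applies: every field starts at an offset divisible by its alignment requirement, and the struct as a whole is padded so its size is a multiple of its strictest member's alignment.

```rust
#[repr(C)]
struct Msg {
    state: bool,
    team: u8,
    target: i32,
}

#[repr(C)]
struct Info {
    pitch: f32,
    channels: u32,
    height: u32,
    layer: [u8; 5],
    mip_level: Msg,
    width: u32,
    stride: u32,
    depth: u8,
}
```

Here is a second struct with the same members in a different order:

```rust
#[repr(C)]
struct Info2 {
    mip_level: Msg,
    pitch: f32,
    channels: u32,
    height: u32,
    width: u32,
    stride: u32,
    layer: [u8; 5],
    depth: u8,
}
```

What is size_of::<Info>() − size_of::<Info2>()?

Msg: 0..1  state  (1B, 1-aligned); 1..2  team  (1B, 1-aligned); 2..4  -- padding (2B); 4..8  target  (4B, 4-aligned); sizeof = 8, alignof = 4
0..4  pitch  (4B, 4-aligned)
4..8  channels  (4B, 4-aligned)
8..12  height  (4B, 4-aligned)
12..17  layer  (5B, 1-aligned)
17..20  -- padding (3B)
20..28  mip_level  (8B, 4-aligned)
28..32  width  (4B, 4-aligned)
32..36  stride  (4B, 4-aligned)
36..37  depth  (1B, 1-aligned)
37..40  -- tail padding (3B)
sizeof = 40, alignof = 4
— Info2 —
0..8  mip_level  (8B, 4-aligned)
8..12  pitch  (4B, 4-aligned)
12..16  channels  (4B, 4-aligned)
16..20  height  (4B, 4-aligned)
20..24  width  (4B, 4-aligned)
24..28  stride  (4B, 4-aligned)
28..33  layer  (5B, 1-aligned)
33..34  depth  (1B, 1-aligned)
34..36  -- tail padding (2B)
sizeof = 36, alignof = 4
40 − 36 = 4

4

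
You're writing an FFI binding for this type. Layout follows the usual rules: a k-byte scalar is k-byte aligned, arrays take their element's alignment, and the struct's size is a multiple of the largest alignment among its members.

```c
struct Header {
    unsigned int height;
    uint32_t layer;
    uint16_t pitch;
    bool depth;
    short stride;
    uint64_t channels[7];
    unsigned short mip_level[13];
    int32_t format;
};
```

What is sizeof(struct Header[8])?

height at 0 (size 4, align 4) → ends 4
layer at 4 (size 4, align 4) → ends 8
pitch at 8 (size 2, align 2) → ends 10
depth at 10 (size 1, align 1) → ends 11
pad 1 to align 2 for stride
stride at 12 (size 2, align 2) → ends 14
pad 2 to align 8 for channels
channels at 16 (size 56, align 8) → ends 72
mip_level at 72 (size 26, align 2) → ends 98
pad 2 to align 4 for format
format at 100 (size 4, align 4) → ends 104
total 104 bytes, alignment 8
array of 8: 8 × 104 = 832

832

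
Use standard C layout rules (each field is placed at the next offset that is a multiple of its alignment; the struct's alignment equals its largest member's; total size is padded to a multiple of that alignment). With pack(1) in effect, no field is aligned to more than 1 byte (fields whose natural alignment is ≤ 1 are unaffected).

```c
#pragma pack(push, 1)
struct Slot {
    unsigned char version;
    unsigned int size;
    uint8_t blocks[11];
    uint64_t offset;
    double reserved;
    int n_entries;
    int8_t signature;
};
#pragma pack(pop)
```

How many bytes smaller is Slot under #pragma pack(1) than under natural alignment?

11

natural layout:
  0..1  version  (1B, 1-aligned)
  1..4  -- padding (3B)
  4..8  size  (4B, 4-aligned)
  8..19  blocks  (11B, 1-aligned)
  19..24  -- padding (5B)
  24..32  offset  (8B, 8-aligned)
  32..40  reserved  (8B, 8-aligned)
  40..44  n_entries  (4B, 4-aligned)
  44..45  signature  (1B, 1-aligned)
  45..48  -- tail padding (3B)
  sizeof = 48, alignof = 8
packed(1) layout:
  0..1  version  (1B, 1-aligned)
  1..5  size  (4B, 1-aligned)
  5..16  blocks  (11B, 1-aligned)
  16..24  offset  (8B, 1-aligned)
  24..32  reserved  (8B, 1-aligned)
  32..36  n_entries  (4B, 1-aligned)
  36..37  signature  (1B, 1-aligned)
  sizeof = 37, alignof = 1
48 − 37 = 11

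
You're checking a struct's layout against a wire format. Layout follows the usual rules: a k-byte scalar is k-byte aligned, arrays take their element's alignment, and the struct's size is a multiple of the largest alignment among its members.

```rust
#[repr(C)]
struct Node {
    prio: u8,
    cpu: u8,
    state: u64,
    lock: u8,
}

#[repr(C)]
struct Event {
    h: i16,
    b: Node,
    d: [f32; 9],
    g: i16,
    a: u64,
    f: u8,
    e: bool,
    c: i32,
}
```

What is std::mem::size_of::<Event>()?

88 bytes

Node: prio at 0 (size 1, align 1) → ends 1; cpu at 1 (size 1, align 1) → ends 2; pad 6 to align 8 for state; state at 8 (size 8, align 8) → ends 16; lock at 16 (size 1, align 1) → ends 17; tail pad 7 to reach multiple of 8; total 24 bytes, alignment 8
h at 0 (size 2, align 2) → ends 2
pad 6 to align 8 for b
b at 8 (size 24, align 8) → ends 32
d at 32 (size 36, align 4) → ends 68
g at 68 (size 2, align 2) → ends 70
pad 2 to align 8 for a
a at 72 (size 8, align 8) → ends 80
f at 80 (size 1, align 1) → ends 81
e at 81 (size 1, align 1) → ends 82
pad 2 to align 4 for c
c at 84 (size 4, align 4) → ends 88
total 88 bytes, alignment 8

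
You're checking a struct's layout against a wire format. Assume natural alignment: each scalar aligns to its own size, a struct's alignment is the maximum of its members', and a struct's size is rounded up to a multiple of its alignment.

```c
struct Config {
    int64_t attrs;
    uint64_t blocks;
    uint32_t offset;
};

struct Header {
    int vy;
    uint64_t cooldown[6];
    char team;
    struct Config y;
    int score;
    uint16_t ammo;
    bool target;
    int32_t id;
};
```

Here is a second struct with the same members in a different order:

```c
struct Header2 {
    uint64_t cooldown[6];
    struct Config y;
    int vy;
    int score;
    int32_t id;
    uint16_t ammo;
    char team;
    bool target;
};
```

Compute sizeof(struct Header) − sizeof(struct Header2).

Config: @0: attrs [8B, align 8] → 8; @8: blocks [8B, align 8] → 16; @16: offset [4B, align 4] → 20; +4 tail pad (align 8); size 24, align 8
@0: vy [4B, align 4] → 4
+4 pad (align 8)
@8: cooldown [48B, align 8] → 56
@56: team [1B, align 1] → 57
+7 pad (align 8)
@64: y [24B, align 8] → 88
@88: score [4B, align 4] → 92
@92: ammo [2B, align 2] → 94
@94: target [1B, align 1] → 95
+1 pad (align 4)
@96: id [4B, align 4] → 100
+4 tail pad (align 8)
size 104, align 8
— Header2 —
@0: cooldown [48B, align 8] → 48
@48: y [24B, align 8] → 72
@72: vy [4B, align 4] → 76
@76: score [4B, align 4] → 80
@80: id [4B, align 4] → 84
@84: ammo [2B, align 2] → 86
@86: team [1B, align 1] → 87
@87: target [1B, align 1] → 88
size 88, align 8
104 − 88 = 16

16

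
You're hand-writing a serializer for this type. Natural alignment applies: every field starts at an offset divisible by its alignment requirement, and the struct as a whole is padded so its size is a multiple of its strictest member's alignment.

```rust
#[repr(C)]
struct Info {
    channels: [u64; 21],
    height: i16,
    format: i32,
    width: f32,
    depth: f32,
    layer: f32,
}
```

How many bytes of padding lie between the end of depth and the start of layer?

0..168  channels  (168B, 8-aligned)
168..170  height  (2B, 2-aligned)
170..172  -- padding (2B)
172..176  format  (4B, 4-aligned)
176..180  width  (4B, 4-aligned)
180..184  depth  (4B, 4-aligned)
184..188  layer  (4B, 4-aligned)

0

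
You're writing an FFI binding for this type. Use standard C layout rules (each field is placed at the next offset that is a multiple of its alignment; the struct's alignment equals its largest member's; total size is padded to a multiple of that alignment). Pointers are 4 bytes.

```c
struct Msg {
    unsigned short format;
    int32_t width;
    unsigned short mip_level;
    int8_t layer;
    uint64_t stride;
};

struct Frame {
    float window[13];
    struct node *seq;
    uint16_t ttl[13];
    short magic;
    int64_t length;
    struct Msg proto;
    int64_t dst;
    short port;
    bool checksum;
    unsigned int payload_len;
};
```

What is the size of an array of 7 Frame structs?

Msg: @0: format [2B, align 2] → 2; +2 pad (align 4); @4: width [4B, align 4] → 8; @8: mip_level [2B, align 2] → 10; @10: layer [1B, align 1] → 11; +5 pad (align 8); @16: stride [8B, align 8] → 24; size 24, align 8
@0: window [52B, align 4] → 52
@52: seq [4B, align 4] → 56
@56: ttl [26B, align 2] → 82
@82: magic [2B, align 2] → 84
+4 pad (align 8)
@88: length [8B, align 8] → 96
@96: proto [24B, align 8] → 120
@120: dst [8B, align 8] → 128
@128: port [2B, align 2] → 130
@130: checksum [1B, align 1] → 131
+1 pad (align 4)
@132: payload_len [4B, align 4] → 136
size 136, align 8
array of 7: 7 × 136 = 952

952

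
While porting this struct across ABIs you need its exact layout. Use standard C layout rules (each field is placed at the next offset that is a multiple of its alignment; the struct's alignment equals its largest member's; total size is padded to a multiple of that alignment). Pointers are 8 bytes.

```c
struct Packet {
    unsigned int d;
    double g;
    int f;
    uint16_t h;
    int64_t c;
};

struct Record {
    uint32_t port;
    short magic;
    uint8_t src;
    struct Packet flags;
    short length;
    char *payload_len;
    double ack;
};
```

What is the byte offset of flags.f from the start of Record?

24

Packet: d at 0 (size 4, align 4) → ends 4; pad 4 to align 8 for g; g at 8 (size 8, align 8) → ends 16; f at 16 (size 4, align 4) → ends 20; h at 20 (size 2, align 2) → ends 22; pad 2 to align 8 for c; c at 24 (size 8, align 8) → ends 32; total 32 bytes, alignment 8
port at 0 (size 4, align 4) → ends 4
magic at 4 (size 2, align 2) → ends 6
src at 6 (size 1, align 1) → ends 7
pad 1 to align 8 for flags
flags at 8 (size 32, align 8) → ends 40
within Packet: f at 16
8 + 16 = 24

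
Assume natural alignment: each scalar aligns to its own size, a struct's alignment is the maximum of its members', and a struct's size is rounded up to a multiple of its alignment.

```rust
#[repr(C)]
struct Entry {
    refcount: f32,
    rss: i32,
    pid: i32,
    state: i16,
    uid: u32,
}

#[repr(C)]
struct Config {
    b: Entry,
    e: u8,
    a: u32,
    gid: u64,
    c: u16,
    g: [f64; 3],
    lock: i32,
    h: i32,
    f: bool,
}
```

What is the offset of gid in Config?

32

Entry: refcount at 0 (size 4, align 4) → ends 4; rss at 4 (size 4, align 4) → ends 8; pid at 8 (size 4, align 4) → ends 12; state at 12 (size 2, align 2) → ends 14; pad 2 to align 4 for uid; uid at 16 (size 4, align 4) → ends 20; total 20 bytes, alignment 4
b at 0 (size 20, align 4) → ends 20
e at 20 (size 1, align 1) → ends 21
pad 3 to align 4 for a
a at 24 (size 4, align 4) → ends 28
pad 4 to align 8 for gid
gid at 32 (size 8, align 8) → ends 40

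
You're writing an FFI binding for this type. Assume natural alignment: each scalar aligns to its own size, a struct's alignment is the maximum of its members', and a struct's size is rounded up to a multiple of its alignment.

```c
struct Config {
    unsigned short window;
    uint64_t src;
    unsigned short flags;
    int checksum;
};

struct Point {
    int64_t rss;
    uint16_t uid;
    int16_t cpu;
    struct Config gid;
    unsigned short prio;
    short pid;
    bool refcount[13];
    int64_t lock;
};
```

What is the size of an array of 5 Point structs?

Config: 0..2  window  (2B, 2-aligned); 2..8  -- padding (6B); 8..16  src  (8B, 8-aligned); 16..18  flags  (2B, 2-aligned); 18..20  -- padding (2B); 20..24  checksum  (4B, 4-aligned); sizeof = 24, alignof = 8
0..8  rss  (8B, 8-aligned)
8..10  uid  (2B, 2-aligned)
10..12  cpu  (2B, 2-aligned)
12..16  -- padding (4B)
16..40  gid  (24B, 8-aligned)
40..42  prio  (2B, 2-aligned)
42..44  pid  (2B, 2-aligned)
44..57  refcount  (13B, 1-aligned)
57..64  -- padding (7B)
64..72  lock  (8B, 8-aligned)
sizeof = 72, alignof = 8
array of 5: 5 × 72 = 360

360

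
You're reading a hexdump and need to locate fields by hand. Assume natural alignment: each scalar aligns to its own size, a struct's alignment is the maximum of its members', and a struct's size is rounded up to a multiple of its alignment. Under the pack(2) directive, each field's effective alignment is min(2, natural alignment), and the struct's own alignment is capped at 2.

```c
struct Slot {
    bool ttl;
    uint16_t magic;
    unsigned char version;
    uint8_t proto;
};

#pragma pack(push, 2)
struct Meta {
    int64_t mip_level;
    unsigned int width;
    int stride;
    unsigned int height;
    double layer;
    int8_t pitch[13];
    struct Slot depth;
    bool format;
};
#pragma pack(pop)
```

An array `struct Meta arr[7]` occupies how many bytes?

Slot: @0: ttl [1B, align 1] → 1; +1 pad (align 2); @2: magic [2B, align 2] → 4; @4: version [1B, align 1] → 5; @5: proto [1B, align 1] → 6; size 6, align 2
@0: mip_level [8B, align 2] → 8
@8: width [4B, align 2] → 12
@12: stride [4B, align 2] → 16
@16: height [4B, align 2] → 20
@20: layer [8B, align 2] → 28
@28: pitch [13B, align 1] → 41
+1 pad (align 2)
@42: depth [6B, align 2] → 48
@48: format [1B, align 1] → 49
+1 tail pad (align 2)
size 50, align 2
array of 7: 7 × 50 = 350

350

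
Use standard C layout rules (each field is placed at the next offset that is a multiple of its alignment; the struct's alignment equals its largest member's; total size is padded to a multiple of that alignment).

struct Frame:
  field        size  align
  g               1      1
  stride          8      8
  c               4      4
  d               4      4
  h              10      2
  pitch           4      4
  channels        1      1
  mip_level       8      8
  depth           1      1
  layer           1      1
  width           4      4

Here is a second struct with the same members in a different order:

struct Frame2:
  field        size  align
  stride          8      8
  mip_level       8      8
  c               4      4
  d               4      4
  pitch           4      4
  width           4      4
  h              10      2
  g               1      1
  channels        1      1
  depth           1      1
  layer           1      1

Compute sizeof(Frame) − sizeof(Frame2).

16

g at 0 (size 1, align 1) → ends 1
pad 7 to align 8 for stride
stride at 8 (size 8, align 8) → ends 16
c at 16 (size 4, align 4) → ends 20
d at 20 (size 4, align 4) → ends 24
h at 24 (size 10, align 2) → ends 34
pad 2 to align 4 for pitch
pitch at 36 (size 4, align 4) → ends 40
channels at 40 (size 1, align 1) → ends 41
pad 7 to align 8 for mip_level
mip_level at 48 (size 8, align 8) → ends 56
depth at 56 (size 1, align 1) → ends 57
layer at 57 (size 1, align 1) → ends 58
pad 2 to align 4 for width
width at 60 (size 4, align 4) → ends 64
total 64 bytes, alignment 8
— Frame2 —
stride at 0 (size 8, align 8) → ends 8
mip_level at 8 (size 8, align 8) → ends 16
c at 16 (size 4, align 4) → ends 20
d at 20 (size 4, align 4) → ends 24
pitch at 24 (size 4, align 4) → ends 28
width at 28 (size 4, align 4) → ends 32
h at 32 (size 10, align 2) → ends 42
g at 42 (size 1, align 1) → ends 43
channels at 43 (size 1, align 1) → ends 44
depth at 44 (size 1, align 1) → ends 45
layer at 45 (size 1, align 1) → ends 46
tail pad 2 to reach multiple of 8
total 48 bytes, alignment 8
64 − 48 = 16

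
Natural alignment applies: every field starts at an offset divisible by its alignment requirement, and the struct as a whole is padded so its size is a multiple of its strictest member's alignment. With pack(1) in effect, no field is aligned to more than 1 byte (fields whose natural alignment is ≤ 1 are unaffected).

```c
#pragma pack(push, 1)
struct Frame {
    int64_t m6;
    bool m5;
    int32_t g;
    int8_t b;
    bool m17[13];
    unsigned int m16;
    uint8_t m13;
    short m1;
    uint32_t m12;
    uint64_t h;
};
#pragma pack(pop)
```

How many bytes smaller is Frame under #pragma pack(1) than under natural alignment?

10

natural layout:
  0..8  m6  (8B, 8-aligned)
  8..9  m5  (1B, 1-aligned)
  9..12  -- padding (3B)
  12..16  g  (4B, 4-aligned)
  16..17  b  (1B, 1-aligned)
  17..30  m17  (13B, 1-aligned)
  30..32  -- padding (2B)
  32..36  m16  (4B, 4-aligned)
  36..37  m13  (1B, 1-aligned)
  37..38  -- padding (1B)
  38..40  m1  (2B, 2-aligned)
  40..44  m12  (4B, 4-aligned)
  44..48  -- padding (4B)
  48..56  h  (8B, 8-aligned)
  sizeof = 56, alignof = 8
packed(1) layout:
  0..8  m6  (8B, 1-aligned)
  8..9  m5  (1B, 1-aligned)
  9..13  g  (4B, 1-aligned)
  13..14  b  (1B, 1-aligned)
  14..27  m17  (13B, 1-aligned)
  27..31  m16  (4B, 1-aligned)
  31..32  m13  (1B, 1-aligned)
  32..34  m1  (2B, 1-aligned)
  34..38  m12  (4B, 1-aligned)
  38..46  h  (8B, 1-aligned)
  sizeof = 46, alignof = 1
56 − 46 = 10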